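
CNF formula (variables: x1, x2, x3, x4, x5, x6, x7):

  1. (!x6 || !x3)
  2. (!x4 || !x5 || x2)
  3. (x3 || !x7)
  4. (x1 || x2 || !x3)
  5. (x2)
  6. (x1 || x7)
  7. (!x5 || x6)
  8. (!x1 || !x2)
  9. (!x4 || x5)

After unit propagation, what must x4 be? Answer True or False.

False

(x2) is a unit clause: x2 = True.
From (!x1 || !x2) and x2 = True: x1 = False.
From (x1 || x7) and x1 = False: x7 = True.
(x3 || !x7): since x7 = True, the clause reduces to (x3). x3 = True.
(!x3 || !x6): since x3 = True, the clause reduces to (!x6). x6 = False.
From (x6 || !x5) and x6 = False: x5 = False.
(x5 || !x4): since x5 = False, the clause reduces to (!x4). x4 = False.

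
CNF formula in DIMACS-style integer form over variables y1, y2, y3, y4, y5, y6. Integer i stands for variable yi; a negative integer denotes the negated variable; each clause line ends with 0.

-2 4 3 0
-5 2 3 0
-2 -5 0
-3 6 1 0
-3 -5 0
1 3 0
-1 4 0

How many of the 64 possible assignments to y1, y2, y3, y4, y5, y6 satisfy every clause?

12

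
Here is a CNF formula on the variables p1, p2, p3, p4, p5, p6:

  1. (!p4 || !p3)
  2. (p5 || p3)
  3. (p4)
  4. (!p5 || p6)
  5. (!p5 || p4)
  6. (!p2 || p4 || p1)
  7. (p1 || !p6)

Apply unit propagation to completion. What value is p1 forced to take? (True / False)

(p4) is a unit clause: p4 = True.
In (!p3 || !p4), !p4 is now false; !p3 must hold, so p3 = False.
(p3 || p5) with p3 = False leaves only p5, so p5 = True.
From (p6 || !p5) and p5 = True: p6 = True.
From (!p6 || p1) and p6 = True: p1 = True.

True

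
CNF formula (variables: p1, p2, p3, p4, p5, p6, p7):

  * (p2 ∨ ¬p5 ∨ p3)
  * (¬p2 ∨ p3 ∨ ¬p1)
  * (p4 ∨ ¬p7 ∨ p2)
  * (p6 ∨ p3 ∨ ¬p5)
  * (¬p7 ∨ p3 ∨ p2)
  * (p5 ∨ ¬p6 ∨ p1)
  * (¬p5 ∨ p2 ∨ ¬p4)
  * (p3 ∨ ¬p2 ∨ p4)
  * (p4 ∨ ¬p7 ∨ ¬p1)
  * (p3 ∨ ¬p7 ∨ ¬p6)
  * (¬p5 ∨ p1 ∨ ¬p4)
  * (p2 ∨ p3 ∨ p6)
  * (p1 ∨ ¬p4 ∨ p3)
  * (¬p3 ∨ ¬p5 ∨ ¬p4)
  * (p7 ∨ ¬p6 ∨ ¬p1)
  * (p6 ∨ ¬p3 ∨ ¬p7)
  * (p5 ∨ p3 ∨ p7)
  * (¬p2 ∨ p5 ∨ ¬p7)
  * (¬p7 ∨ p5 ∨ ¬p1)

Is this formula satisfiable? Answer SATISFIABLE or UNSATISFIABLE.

Branch on p1: take p1 = True.
For the remaining variables, p2 = False, p3 = True, p4 = False, p5 = False, p6 = False, p7 = False works.
So p1=1, p2=0, p3=1, p4=0, p5=0, p6=0, p7=0 is a satisfying assignment.

SATISFIABLE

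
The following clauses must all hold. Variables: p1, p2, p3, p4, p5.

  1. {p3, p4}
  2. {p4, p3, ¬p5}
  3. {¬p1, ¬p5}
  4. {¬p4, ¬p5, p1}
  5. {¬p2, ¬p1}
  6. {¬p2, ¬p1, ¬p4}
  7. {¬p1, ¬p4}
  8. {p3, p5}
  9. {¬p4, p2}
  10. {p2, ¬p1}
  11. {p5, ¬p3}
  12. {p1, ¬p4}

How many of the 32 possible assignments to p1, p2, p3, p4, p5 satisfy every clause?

The models are:
  p1=0 p2=0 p3=1 p4=0 p5=1
  p1=0 p2=1 p3=1 p4=0 p5=1
Count: 2.

2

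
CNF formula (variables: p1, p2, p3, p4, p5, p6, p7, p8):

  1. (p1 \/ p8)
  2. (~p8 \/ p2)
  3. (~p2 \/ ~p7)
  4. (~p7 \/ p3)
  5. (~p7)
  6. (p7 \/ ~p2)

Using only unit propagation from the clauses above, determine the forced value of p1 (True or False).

True

(~p7) stands alone — p7 = False.
(~p2 \/ p7): since p7 = False, the clause reduces to (~p2). p2 = False.
In (~p8 \/ p2), p2 is now false; ~p8 must hold, so p8 = False.
From (p8 \/ p1) and p8 = False: p1 = True.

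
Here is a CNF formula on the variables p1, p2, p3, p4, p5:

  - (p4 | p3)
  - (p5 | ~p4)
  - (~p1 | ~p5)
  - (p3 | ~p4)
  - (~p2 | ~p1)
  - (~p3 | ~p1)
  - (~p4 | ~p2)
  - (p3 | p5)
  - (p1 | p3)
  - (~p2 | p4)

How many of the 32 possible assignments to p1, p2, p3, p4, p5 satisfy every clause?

3

Satisfying assignments:
  p1=0 p2=0 p3=1 p4=0 p5=0
  p1=0 p2=0 p3=1 p4=0 p5=1
  p1=0 p2=0 p3=1 p4=1 p5=1
That's 3 in total.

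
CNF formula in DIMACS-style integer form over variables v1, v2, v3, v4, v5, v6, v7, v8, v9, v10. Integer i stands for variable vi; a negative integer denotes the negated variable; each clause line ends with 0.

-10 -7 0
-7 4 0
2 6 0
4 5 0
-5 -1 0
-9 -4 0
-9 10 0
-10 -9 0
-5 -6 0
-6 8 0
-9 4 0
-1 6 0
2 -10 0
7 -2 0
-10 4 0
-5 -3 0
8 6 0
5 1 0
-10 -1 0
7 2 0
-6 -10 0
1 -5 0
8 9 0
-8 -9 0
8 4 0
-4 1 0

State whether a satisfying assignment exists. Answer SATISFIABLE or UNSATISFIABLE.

SATISFIABLE

Pure literal: v3 appears only negated; assign v3 = False.
Set v1 = True and propagate.
  then v5 is forced to False.
  then v4 is forced to True.
  then v9 is forced to False.
  then v6 is forced to True.
  then v8 is forced to True.
  then v10 is forced to False.
For the remaining variables, v2 = True, v7 = True works.
So v1=True, v2=True, v3=False, v4=True, v5=False, v6=True, v7=True, v8=True, v9=False, v10=False is a satisfying assignment.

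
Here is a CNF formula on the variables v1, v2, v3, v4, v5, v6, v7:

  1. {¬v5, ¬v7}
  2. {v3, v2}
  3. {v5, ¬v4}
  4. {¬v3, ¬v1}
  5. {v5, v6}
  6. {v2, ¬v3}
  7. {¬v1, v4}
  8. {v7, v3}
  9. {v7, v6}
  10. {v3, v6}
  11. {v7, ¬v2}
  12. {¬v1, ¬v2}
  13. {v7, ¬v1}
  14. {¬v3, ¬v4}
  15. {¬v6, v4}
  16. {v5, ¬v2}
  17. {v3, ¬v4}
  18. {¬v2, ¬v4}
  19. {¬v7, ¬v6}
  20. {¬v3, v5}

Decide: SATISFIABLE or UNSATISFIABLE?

UNSATISFIABLE

v3 = True:
  propagation gives v1=False, v2=True, v7=True, v5=False; an empty clause results — contradiction.
v3 = False:
  propagation gives v2=True, v7=True, v5=False; an empty clause results — contradiction.
Every branch closes, so no satisfying assignment exists.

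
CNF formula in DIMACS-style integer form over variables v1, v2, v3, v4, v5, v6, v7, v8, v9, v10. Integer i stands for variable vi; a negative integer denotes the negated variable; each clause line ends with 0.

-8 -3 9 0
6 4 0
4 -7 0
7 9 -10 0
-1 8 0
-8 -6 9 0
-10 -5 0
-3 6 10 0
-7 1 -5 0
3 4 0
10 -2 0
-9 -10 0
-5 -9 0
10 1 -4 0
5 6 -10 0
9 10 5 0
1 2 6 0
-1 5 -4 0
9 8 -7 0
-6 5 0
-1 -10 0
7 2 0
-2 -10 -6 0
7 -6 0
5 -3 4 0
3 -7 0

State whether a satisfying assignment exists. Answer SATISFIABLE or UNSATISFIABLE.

UNSATISFIABLE

v10 = True:
  propagation gives v5=False, v9=False, v7=True, v4=True; an empty clause results — contradiction.
v10 = False:
  propagation gives v2=False, v7=True, v4=True, v1=True; an empty clause results — contradiction.
Every branch closes, so no satisfying assignment exists.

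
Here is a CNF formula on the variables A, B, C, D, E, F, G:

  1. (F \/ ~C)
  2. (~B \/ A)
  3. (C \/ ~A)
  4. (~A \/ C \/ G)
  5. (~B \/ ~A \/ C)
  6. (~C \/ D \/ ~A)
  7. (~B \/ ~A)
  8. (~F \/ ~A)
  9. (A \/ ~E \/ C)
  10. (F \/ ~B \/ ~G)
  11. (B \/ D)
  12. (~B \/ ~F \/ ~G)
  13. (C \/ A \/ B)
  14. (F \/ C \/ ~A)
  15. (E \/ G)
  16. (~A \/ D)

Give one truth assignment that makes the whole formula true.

Pure literal: D appears only positively; assign D = True.
Branch on A: take A = False.
  then B is forced to False.
  then C is forced to True.
  then F is forced to True.
For the remaining variables, E = True, G = True works.

A=False, B=False, C=True, D=True, E=True, F=True, G=True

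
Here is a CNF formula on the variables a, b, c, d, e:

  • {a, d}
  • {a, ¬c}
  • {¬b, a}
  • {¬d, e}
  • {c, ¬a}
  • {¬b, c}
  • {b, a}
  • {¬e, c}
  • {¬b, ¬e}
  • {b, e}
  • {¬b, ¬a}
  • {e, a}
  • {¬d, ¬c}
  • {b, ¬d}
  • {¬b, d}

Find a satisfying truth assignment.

a = True  b = False  c = True  d = False  e = True

Branch on a: take a = True.
  then c is forced to True.
  then b is forced to False.
  then e is forced to True.
  then d is forced to False.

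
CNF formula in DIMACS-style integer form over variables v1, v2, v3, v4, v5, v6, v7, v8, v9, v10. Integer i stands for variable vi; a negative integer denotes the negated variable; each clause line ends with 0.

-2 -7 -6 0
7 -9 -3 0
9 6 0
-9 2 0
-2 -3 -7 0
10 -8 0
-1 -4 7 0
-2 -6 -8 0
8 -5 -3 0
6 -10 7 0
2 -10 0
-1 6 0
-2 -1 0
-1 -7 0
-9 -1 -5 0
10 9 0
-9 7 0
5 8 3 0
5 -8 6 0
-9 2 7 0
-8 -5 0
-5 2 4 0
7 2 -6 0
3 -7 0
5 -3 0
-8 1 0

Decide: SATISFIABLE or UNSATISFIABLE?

SATISFIABLE

Branch on v1: take v1 = False.
  then v8 is forced to False.
Branch on v2: take v2 = True.
Try v3 = False.
  then v5 is forced to True.
  then v7 is forced to False.
  then v9 is forced to False.
  then v6 is forced to True.
  then v10 is forced to True.
v4 is now unconstrained; take v4 = False.
Every clause has at least one true literal under this assignment.
So v1=False  v2=True  v3=False  v4=False  v5=True  v6=True  v7=False  v8=False  v9=False  v10=True is a satisfying assignment.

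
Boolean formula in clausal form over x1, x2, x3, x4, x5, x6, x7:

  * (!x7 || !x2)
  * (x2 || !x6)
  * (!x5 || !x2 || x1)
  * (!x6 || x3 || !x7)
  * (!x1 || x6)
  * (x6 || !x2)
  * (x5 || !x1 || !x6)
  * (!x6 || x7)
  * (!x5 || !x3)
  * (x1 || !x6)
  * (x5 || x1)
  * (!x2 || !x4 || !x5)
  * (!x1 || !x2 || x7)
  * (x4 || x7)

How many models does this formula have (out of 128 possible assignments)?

3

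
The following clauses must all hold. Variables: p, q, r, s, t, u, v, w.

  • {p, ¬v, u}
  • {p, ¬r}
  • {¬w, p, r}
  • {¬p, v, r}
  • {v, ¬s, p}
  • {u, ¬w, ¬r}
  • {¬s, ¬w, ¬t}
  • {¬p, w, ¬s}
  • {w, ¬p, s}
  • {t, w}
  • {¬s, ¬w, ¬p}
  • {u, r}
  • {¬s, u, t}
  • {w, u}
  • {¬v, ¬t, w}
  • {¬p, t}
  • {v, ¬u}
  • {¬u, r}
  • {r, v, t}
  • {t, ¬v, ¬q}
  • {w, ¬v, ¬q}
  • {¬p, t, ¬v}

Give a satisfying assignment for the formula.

Try p = True.
  then t is forced to True.
Try q = True.
Branch on r: take r = True.
For the remaining variables, s = False, u = True, v = True, w = True works.
Check each clause:
  1. {p, u, ¬v} — p is true.
  2. {p, ¬r} — p is true.
  3. {¬w, p, r} — p is true.
  4. {r, ¬p, v} — r is true.
  5. {p, ¬s, v} — p is true.
  6. {¬w, u, ¬r} — u is true.
  7. {¬s, ¬t, ¬w} — ¬s is true.
  8. {¬s, ¬p, w} — w is true.
  9. {s, w, ¬p} — w is true.
  10. {t, w} — w is true.
  11. {¬s, ¬w, ¬p} — ¬s is true.
  12. {u, r} — r is true.
  13. {¬s, u, t} — ¬s is true.
  14. {u, w} — w is true.
  15. {¬t, ¬v, w} — w is true.
  16. {t, ¬p} — t is true.
  17. {v, ¬u} — v is true.
  18. {¬u, r} — r is true.
  19. {v, t, r} — r is true.
  20. {¬q, ¬v, t} — t is true.
  21. {¬q, ¬v, w} — w is true.
  22. {¬v, ¬p, t} — t is true.

p=T, q=T, r=T, s=F, t=T, u=T, v=T, w=T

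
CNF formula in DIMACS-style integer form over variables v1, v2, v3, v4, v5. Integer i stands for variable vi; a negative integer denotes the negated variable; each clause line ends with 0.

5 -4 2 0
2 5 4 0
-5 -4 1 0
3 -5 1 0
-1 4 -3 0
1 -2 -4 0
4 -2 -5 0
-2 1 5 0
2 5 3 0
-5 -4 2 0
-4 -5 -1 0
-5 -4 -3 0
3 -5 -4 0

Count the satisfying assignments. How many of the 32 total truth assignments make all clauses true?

Satisfying assignments:
  v1=F v2=F v3=T v4=F v5=T
  v1=T v2=F v3=F v4=F v5=T
  v1=T v2=T v3=F v4=F v5=F
  v1=T v2=T v3=F v4=T v5=F
  v1=T v2=T v3=T v4=T v5=F
Count: 5.

5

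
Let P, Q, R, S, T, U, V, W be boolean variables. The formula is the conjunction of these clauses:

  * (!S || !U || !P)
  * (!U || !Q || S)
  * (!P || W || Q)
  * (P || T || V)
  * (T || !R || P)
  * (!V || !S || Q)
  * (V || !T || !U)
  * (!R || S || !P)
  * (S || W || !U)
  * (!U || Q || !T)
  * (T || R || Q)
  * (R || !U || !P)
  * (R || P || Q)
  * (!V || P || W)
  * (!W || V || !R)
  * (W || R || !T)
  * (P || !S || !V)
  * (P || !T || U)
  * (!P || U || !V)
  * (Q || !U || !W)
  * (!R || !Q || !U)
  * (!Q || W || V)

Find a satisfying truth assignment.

P=T, Q=T, R=F, S=F, T=F, U=F, V=F, W=T

Branch on P: take P = True.
Try Q = True.
Branch on R: take R = False.
  then U is forced to False.
  then V is forced to False.
  then W is forced to True.
S, T are now unconstrained; take S = False, T = False.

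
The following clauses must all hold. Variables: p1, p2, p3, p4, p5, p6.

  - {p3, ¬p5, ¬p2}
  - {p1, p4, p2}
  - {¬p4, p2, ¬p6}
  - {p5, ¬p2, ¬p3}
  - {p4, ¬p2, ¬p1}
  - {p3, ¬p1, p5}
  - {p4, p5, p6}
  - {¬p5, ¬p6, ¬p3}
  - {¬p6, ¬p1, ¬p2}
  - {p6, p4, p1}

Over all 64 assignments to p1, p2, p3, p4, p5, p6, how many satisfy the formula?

16

Case analysis on p2 and p1:
  p2=T, p1=T: remaining (p3,p4,p5,p6) ∈ {(T,T,T,F)} — 1.
  p2=T, p1=F: remaining (p3,p4,p5,p6) ∈ {(F,F,F,T); (F,T,F,F); (F,T,F,T); (T,T,T,F)} — 4.
  p2=F, p1=T: 7 of the 16 assignments to (p3,p4,p5,p6) work.
  p2=F, p1=F: remaining (p3,p4,p5,p6) ∈ {(F,T,F,F); (F,T,T,F); (T,T,F,F); (T,T,T,F)} — 4.
Total: 1 + 4 + 7 + 4 = 16.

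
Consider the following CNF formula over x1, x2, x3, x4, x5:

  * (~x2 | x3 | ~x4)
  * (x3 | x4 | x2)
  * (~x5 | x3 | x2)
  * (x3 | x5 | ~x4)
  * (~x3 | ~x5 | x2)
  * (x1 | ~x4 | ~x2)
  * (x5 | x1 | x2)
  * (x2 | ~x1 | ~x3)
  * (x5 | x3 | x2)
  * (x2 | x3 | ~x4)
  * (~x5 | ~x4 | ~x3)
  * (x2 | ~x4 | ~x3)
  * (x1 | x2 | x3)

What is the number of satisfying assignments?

9

Case analysis on x2 and x3:
  x2=1, x3=1: 5 of the 8 assignments to (x1,x4,x5) work.
  x2=1, x3=0: remaining (x1,x4,x5) ∈ {(0,0,0); (0,0,1); (1,0,0); (1,0,1)} — 4.
  x2=0, x3=1: a clause becomes empty — 0.
  x2=0, x3=0: a clause becomes empty — 0.
Total: 5 + 4 + 0 + 0 = 9.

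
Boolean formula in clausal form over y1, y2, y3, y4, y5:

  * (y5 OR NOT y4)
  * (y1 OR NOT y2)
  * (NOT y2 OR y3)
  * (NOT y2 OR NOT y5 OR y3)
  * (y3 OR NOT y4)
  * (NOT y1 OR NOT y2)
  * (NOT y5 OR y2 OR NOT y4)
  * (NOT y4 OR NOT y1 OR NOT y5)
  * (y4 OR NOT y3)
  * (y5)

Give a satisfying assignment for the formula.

y1 = False  y2 = False  y3 = False  y4 = False  y5 = True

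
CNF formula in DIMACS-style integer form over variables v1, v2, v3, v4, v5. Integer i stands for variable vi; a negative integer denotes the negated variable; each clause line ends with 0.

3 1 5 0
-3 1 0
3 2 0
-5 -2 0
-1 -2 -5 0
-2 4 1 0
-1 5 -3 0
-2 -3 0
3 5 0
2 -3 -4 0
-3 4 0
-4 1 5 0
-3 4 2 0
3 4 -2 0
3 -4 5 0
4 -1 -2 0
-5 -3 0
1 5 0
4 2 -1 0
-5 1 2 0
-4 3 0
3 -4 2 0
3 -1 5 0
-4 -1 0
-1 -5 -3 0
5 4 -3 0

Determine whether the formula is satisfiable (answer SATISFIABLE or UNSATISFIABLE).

UNSATISFIABLE

v3 = True:
  propagation gives v1=True, v5=True; an empty clause results — contradiction.
v3 = False:
  propagation gives v2=True, v5=False; an empty clause results — contradiction.
Every branch closes, so no satisfying assignment exists.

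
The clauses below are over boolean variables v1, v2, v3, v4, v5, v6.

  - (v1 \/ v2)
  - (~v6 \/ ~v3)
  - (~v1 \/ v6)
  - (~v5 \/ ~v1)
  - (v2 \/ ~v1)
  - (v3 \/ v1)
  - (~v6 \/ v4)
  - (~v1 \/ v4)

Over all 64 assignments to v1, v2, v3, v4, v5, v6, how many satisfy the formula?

The models are:
  v1=0 v2=1 v3=1 v4=0 v5=0 v6=0
  v1=0 v2=1 v3=1 v4=0 v5=1 v6=0
  v1=0 v2=1 v3=1 v4=1 v5=0 v6=0
  v1=0 v2=1 v3=1 v4=1 v5=1 v6=0
  v1=1 v2=1 v3=0 v4=1 v5=0 v6=1
Count: 5.

5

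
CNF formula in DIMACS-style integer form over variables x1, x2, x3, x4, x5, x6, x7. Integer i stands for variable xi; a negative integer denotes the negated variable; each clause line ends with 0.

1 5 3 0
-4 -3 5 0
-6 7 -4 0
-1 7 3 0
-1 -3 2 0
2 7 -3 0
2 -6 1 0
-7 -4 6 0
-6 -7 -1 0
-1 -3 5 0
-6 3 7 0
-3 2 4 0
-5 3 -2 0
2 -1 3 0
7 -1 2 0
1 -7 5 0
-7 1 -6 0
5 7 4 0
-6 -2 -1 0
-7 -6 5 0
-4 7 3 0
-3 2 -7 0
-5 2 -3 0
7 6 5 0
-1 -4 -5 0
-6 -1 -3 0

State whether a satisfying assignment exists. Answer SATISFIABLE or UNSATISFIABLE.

SATISFIABLE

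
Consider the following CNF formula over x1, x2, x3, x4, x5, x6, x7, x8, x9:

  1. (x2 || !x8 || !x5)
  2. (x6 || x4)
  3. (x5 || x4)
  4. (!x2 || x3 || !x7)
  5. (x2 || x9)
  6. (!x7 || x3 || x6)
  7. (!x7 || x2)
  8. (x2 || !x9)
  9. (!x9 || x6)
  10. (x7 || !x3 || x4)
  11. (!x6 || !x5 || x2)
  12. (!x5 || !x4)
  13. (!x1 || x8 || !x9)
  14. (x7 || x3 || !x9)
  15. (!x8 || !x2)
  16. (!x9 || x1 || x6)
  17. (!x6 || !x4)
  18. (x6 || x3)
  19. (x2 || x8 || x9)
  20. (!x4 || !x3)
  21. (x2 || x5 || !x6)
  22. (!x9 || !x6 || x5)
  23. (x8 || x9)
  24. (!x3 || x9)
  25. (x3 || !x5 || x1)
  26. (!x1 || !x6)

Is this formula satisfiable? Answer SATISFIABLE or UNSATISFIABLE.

SATISFIABLE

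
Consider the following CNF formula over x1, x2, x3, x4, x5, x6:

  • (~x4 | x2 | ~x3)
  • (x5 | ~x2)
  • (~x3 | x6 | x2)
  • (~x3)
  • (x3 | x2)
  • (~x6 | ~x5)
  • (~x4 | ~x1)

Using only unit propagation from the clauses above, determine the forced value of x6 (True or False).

Unit clause (~x3) sets x3 = False.
(x3 | x2): since x3 = False, the clause reduces to (x2). x2 = True.
From (~x2 | x5) and x2 = True: x5 = True.
(~x5 | ~x6): since x5 = True, the clause reduces to (~x6). x6 = False.

False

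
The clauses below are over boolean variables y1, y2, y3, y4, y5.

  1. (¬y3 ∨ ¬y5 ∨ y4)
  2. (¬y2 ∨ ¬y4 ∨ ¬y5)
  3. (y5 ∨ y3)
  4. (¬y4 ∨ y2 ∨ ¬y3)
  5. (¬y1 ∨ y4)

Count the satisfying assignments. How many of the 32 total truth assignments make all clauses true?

8

Split on y4, then y3.
  y4=1, y3=1: remaining (y1,y2,y5) ∈ {(0,1,0); (1,1,0)} — 2.
  y4=1, y3=0: remaining (y1,y2,y5) ∈ {(0,0,1); (1,0,1)} — 2.
  y4=0, y3=1: remaining (y1,y2,y5) ∈ {(0,0,0); (0,1,0)} — 2.
  y4=0, y3=0: remaining (y1,y2,y5) ∈ {(0,0,1); (0,1,1)} — 2.
Total: 2 + 2 + 2 + 2 = 8.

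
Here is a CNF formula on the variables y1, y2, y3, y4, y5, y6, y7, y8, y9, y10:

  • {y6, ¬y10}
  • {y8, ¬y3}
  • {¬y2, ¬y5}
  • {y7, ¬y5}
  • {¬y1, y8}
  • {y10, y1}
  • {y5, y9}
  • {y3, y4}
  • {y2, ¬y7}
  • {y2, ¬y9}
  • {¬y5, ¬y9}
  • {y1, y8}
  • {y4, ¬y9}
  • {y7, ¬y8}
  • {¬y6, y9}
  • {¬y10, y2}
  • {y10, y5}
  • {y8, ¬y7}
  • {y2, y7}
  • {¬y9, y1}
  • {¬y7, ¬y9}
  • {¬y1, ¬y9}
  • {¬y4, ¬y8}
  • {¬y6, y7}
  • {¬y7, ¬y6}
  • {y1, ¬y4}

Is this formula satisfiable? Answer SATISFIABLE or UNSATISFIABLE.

y7 = True:
  propagation gives y2=True, y5=False, y9=True; an empty clause results — contradiction.
y7 = False:
  propagation gives y5=False, y9=True, y2=True, y4=True; an empty clause results — contradiction.
Every branch closes, so no satisfying assignment exists.

UNSATISFIABLE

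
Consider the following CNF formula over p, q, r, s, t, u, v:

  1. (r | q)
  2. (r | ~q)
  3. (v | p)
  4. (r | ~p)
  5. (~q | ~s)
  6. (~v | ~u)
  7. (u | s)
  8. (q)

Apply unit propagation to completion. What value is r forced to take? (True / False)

True

(q) is a unit clause: q = True.
From (~q | r) and q = True: r = True.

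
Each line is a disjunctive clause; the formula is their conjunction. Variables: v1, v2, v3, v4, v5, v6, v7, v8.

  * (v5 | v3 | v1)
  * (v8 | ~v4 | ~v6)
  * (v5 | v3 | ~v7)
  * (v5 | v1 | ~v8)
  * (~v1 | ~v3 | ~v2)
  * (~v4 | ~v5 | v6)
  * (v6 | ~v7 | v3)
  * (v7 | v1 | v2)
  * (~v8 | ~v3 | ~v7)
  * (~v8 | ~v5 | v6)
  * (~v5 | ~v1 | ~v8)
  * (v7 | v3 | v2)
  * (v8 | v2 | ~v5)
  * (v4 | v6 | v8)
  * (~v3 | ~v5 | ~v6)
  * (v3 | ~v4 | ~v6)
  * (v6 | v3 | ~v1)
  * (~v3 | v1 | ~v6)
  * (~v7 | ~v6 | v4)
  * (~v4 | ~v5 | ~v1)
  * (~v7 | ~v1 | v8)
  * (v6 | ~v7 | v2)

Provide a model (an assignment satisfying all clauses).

v1=True, v2=True, v3=False, v4=False, v5=False, v6=True, v7=False, v8=False

Branch on v1: take v1 = True.
Branch on v2: take v2 = True.
  then v3 is forced to False.
  then v6 is forced to True.
  then v4 is forced to False.
  then v7 is forced to False.
For the remaining variables, v5 = False, v8 = False works.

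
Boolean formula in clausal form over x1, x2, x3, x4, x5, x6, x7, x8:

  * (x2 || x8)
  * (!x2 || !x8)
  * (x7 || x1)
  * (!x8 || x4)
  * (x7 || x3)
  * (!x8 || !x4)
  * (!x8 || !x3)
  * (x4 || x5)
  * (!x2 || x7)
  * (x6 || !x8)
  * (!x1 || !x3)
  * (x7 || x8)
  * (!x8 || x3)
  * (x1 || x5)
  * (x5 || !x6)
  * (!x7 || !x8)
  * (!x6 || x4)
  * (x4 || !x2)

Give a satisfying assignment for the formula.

x1=T, x2=T, x3=F, x4=T, x5=F, x6=F, x7=T, x8=F

Branch on x1: take x1 = True.
  then x3 is forced to False.
  then x7 is forced to True.
  then x8 is forced to False.
  then x2 is forced to True.
  then x4 is forced to True.
The remaining clauses are satisfied by x5 = False, x6 = False.
Check each clause:
  1. (x8 || x2) — x2 is true.
  2. (!x8 || !x2) — !x8 is true.
  3. (x7 || x1) — x1 is true.
  4. (x4 || !x8) — !x8 is true.
  5. (x3 || x7) — x7 is true.
  6. (!x8 || !x4) — !x8 is true.
  7. (!x3 || !x8) — !x8 is true.
  8. (x4 || x5) — x4 is true.
  9. (!x2 || x7) — x7 is true.
  10. (x6 || !x8) — !x8 is true.
  11. (!x1 || !x3) — !x3 is true.
  12. (x7 || x8) — x7 is true.
  13. (x3 || !x8) — !x8 is true.
  14. (x1 || x5) — x1 is true.
  15. (!x6 || x5) — !x6 is true.
  16. (!x7 || !x8) — !x8 is true.
  17. (!x6 || x4) — !x6 is true.
  18. (!x2 || x4) — x4 is true.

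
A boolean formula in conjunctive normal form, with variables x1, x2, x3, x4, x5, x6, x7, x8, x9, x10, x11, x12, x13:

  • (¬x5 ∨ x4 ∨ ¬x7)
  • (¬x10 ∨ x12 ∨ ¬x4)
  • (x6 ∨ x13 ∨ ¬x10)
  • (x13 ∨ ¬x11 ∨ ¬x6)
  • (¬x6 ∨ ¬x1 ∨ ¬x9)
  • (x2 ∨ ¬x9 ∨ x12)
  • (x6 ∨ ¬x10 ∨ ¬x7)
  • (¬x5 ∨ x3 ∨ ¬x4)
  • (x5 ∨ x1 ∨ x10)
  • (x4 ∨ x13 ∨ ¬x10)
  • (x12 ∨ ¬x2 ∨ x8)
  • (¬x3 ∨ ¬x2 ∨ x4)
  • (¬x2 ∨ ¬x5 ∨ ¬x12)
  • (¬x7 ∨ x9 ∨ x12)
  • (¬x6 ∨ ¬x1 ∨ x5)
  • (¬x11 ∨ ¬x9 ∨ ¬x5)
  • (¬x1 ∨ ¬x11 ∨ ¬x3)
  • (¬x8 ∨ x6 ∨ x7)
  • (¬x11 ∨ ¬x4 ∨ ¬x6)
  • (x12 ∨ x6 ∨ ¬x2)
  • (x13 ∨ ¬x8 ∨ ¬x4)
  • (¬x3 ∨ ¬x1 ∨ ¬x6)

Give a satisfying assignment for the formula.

x1=T  x2=F  x3=F  x4=F  x5=F  x6=F  x7=T  x8=F  x9=F  x10=F  x11=T  x12=T  x13=T

x13 occurs only positively in the remaining clauses — set x13 = True.
Try x1 = True.
Set x2 = False and propagate.
For the remaining variables, x3 = False, x4 = False, x5 = False, x6 = False, x7 = True, x8 = False, x9 = False, x10 = False, x11 = True, x12 = True works.
Every clause has at least one true literal under this assignment.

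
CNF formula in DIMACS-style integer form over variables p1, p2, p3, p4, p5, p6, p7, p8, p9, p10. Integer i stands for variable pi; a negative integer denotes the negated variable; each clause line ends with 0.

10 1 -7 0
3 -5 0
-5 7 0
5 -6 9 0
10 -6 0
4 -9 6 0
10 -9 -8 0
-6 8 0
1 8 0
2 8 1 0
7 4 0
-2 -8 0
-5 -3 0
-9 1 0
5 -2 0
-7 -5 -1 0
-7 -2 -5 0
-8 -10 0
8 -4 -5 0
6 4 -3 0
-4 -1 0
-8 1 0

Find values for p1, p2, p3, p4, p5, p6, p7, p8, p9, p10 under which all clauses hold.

p1=True  p2=False  p3=False  p4=False  p5=False  p6=False  p7=True  p8=False  p9=False  p10=True

Try p1 = True.
  then p4 is forced to False.
  then p7 is forced to True.
  then p5 is forced to False.
  then p2 is forced to False.
The remaining clauses are satisfied by p3 = False, p6 = False, p8 = False, p9 = False, p10 = True.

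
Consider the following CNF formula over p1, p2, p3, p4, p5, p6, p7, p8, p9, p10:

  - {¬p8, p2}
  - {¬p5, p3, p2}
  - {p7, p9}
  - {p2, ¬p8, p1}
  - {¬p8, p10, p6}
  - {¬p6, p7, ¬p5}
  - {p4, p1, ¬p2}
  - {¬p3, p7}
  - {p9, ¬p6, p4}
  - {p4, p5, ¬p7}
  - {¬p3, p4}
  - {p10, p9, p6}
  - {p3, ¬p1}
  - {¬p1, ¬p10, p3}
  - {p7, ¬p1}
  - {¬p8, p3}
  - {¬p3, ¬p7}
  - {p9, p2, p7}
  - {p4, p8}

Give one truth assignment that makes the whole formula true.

p1=False, p2=False, p3=False, p4=True, p5=False, p6=False, p7=True, p8=False, p9=True, p10=False

Check each clause:
  1. {p2, ¬p8} — ¬p8 is true.
  2. {p2, ¬p5, p3} — ¬p5 is true.
  3. {p7, p9} — p9 is true.
  4. {p2, p1, ¬p8} — ¬p8 is true.
  5. {p6, p10, ¬p8} — ¬p8 is true.
  6. {p7, ¬p5, ¬p6} — ¬p6 is true.
  7. {p4, ¬p2, p1} — p4 is true.
  8. {p7, ¬p3} — ¬p3 is true.
  9. {p9, p4, ¬p6} — p9 is true.
  10. {¬p7, p4, p5} — p4 is true.
  11. {p4, ¬p3} — p4 is true.
  12. {p9, p6, p10} — p9 is true.
  13. {¬p1, p3} — ¬p1 is true.
  14. {¬p1, ¬p10, p3} — ¬p10 is true.
  15. {p7, ¬p1} — ¬p1 is true.
  16. {¬p8, p3} — ¬p8 is true.
  17. {¬p7, ¬p3} — ¬p3 is true.
  18. {p2, p7, p9} — p9 is true.
  19. {p8, p4} — p4 is true.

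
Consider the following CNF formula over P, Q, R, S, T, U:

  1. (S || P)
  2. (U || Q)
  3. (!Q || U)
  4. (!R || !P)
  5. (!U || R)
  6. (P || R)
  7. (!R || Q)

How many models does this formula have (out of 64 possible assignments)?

2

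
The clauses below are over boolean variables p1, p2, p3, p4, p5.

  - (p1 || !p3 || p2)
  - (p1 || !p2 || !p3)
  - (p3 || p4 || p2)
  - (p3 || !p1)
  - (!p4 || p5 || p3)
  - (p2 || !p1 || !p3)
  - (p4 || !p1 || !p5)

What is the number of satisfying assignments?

The models are:
  p1=F p2=F p3=F p4=T p5=T
  p1=F p2=T p3=F p4=F p5=F
  p1=F p2=T p3=F p4=F p5=T
  p1=F p2=T p3=F p4=T p5=T
  p1=T p2=T p3=T p4=F p5=F
  p1=T p2=T p3=T p4=T p5=F
  p1=T p2=T p3=T p4=T p5=T
Count: 7.

7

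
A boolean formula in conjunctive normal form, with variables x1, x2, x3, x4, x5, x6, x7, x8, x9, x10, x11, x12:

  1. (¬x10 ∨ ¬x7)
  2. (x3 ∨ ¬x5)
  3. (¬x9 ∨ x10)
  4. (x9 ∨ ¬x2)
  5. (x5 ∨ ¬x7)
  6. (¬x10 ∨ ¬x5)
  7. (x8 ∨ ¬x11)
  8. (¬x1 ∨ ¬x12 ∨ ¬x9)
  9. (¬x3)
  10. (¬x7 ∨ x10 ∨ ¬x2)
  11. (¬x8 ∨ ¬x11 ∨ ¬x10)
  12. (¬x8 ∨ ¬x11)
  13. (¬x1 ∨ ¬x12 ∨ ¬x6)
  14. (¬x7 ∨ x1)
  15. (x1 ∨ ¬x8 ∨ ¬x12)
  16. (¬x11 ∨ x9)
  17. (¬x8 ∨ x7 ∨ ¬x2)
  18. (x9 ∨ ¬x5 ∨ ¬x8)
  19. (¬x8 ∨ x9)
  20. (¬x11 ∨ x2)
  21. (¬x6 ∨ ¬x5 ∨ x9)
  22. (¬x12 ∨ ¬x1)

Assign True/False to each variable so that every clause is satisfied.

x1=False, x2=False, x3=False, x4=True, x5=False, x6=True, x7=False, x8=False, x9=True, x10=True, x11=False, x12=False

The clause (¬x3) is unit: x3 must be False.
The clause (¬x5) is unit: x5 must be False.
(¬x7) is a unit clause, so x7 = False.
x11 occurs only negated in the remaining clauses — set x11 = False.
Pure literal: x12 appears only negated; assign x12 = False.
Branch on x2: take x2 = False.
For the remaining variables, x1 = False, x4 = True, x6 = True, x8 = False, x9 = True, x10 = True works.
Every clause has at least one true literal under this assignment.
Check each clause:
  1. (¬x7 ∨ ¬x10) — ¬x7 is true.
  2. (x3 ∨ ¬x5) — ¬x5 is true.
  3. (¬x9 ∨ x10) — x10 is true.
  4. (x9 ∨ ¬x2) — x9 is true.
  5. (x5 ∨ ¬x7) — ¬x7 is true.
  6. (¬x5 ∨ ¬x10) — ¬x5 is true.
  7. (x8 ∨ ¬x11) — ¬x11 is true.
  8. (¬x1 ∨ ¬x12 ∨ ¬x9) — ¬x12 is true.
  9. (¬x3) — ¬x3 is true.
  10. (x10 ∨ ¬x7 ∨ ¬x2) — ¬x7 is true.
  11. (¬x11 ∨ ¬x10 ∨ ¬x8) — ¬x8 is true.
  12. (¬x8 ∨ ¬x11) — ¬x8 is true.
  13. (¬x1 ∨ ¬x6 ∨ ¬x12) — ¬x12 is true.
  14. (x1 ∨ ¬x7) — ¬x7 is true.
  15. (x1 ∨ ¬x8 ∨ ¬x12) — ¬x8 is true.
  16. (x9 ∨ ¬x11) — x9 is true.
  17. (¬x2 ∨ x7 ∨ ¬x8) — ¬x8 is true.
  18. (¬x5 ∨ x9 ∨ ¬x8) — ¬x8 is true.
  19. (¬x8 ∨ x9) — ¬x8 is true.
  20. (x2 ∨ ¬x11) — ¬x11 is true.
  21. (x9 ∨ ¬x5 ∨ ¬x6) — x9 is true.
  22. (¬x12 ∨ ¬x1) — ¬x12 is true.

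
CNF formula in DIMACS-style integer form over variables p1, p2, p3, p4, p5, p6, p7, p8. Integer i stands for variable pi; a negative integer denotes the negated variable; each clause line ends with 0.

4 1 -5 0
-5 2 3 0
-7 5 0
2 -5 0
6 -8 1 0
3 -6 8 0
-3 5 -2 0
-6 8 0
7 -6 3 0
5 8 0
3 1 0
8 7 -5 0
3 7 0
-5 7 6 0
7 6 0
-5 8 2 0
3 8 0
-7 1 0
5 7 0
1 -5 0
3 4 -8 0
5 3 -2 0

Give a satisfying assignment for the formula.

p1 occurs only positively in the remaining clauses — set p1 = True.
Try p2 = True.
The remaining clauses are satisfied by p3 = True, p4 = False, p5 = True, p6 = False, p7 = True, p8 = True.

p1=1  p2=1  p3=1  p4=0  p5=1  p6=0  p7=1  p8=1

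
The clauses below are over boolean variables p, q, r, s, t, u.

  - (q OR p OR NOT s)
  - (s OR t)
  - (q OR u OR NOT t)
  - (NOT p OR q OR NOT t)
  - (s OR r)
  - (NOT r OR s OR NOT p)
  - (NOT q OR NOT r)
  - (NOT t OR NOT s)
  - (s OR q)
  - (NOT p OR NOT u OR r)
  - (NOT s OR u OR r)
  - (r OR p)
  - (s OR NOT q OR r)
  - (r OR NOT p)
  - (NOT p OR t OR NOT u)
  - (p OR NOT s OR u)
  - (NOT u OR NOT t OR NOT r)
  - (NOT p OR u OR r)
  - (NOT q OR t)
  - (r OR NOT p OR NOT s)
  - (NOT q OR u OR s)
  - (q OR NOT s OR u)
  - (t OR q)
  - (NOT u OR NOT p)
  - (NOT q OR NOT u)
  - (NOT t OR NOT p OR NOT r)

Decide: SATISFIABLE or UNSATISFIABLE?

p = True:
  propagation gives r=True, s=True, q=False, t=False; an empty clause results — contradiction.
p = False:
  propagation gives r=True, q=False, s=False; an empty clause results — contradiction.
Every branch closes, so no satisfying assignment exists.

UNSATISFIABLE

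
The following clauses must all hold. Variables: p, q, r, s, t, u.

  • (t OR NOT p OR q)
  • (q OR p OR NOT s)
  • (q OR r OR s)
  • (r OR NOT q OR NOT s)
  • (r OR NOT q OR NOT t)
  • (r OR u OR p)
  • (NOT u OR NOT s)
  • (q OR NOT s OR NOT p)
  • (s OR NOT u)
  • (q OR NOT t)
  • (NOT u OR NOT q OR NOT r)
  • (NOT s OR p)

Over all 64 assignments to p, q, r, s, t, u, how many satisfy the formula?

8

Split on q, then s.
  q=1, s=1: remaining (p,r,t,u) ∈ {(1,1,0,0); (1,1,1,0)} — 2.
  q=1, s=0: 5 of the 16 assignments to (p,r,t,u) work.
  q=0, s=1: a clause becomes empty — 0.
  q=0, s=0: remaining (p,r,t,u) ∈ {(0,1,0,0)} — 1.
Total: 2 + 5 + 0 + 1 = 8.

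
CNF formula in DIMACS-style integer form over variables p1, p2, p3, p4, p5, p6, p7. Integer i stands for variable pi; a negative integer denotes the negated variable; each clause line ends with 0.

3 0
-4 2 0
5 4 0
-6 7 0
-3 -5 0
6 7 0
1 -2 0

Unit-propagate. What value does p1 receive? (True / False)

True

(p3) stands alone — p3 = True.
In (~p3 \/ ~p5), ~p3 is now false; ~p5 must hold, so p5 = False.
In (p5 \/ p4), p5 is now false; p4 must hold, so p4 = True.
(~p4 \/ p2): since p4 = True, the clause reduces to (p2). p2 = True.
In (p1 \/ ~p2), ~p2 is now false; p1 must hold, so p1 = True.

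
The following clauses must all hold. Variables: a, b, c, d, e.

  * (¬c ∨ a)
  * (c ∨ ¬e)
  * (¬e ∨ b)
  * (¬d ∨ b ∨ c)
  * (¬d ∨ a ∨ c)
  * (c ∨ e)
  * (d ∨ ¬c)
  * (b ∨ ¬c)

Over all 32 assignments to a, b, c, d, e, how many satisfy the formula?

2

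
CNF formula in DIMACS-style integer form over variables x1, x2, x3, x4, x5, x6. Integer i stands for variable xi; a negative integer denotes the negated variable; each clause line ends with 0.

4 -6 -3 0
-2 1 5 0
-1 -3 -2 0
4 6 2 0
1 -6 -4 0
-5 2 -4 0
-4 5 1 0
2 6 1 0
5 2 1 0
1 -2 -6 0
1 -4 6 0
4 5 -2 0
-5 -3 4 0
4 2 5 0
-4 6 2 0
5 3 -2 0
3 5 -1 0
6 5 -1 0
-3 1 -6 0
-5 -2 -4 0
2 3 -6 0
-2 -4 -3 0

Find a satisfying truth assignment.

Branch on x1: take x1 = True.
The remaining clauses are satisfied by x2 = False, x3 = True, x4 = True, x5 = False, x6 = True.

x1=T, x2=F, x3=T, x4=T, x5=F, x6=T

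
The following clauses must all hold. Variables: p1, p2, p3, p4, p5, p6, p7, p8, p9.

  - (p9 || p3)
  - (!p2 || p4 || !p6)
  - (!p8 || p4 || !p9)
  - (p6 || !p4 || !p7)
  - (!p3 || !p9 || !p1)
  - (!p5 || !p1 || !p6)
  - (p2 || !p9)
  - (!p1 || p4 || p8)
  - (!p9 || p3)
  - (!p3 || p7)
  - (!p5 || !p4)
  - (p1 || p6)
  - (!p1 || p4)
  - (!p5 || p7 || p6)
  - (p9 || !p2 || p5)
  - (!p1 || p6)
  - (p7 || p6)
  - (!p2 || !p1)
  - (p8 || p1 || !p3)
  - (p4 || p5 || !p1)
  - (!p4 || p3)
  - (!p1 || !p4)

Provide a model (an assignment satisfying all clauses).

p1=False, p2=False, p3=True, p4=False, p5=True, p6=True, p7=True, p8=True, p9=False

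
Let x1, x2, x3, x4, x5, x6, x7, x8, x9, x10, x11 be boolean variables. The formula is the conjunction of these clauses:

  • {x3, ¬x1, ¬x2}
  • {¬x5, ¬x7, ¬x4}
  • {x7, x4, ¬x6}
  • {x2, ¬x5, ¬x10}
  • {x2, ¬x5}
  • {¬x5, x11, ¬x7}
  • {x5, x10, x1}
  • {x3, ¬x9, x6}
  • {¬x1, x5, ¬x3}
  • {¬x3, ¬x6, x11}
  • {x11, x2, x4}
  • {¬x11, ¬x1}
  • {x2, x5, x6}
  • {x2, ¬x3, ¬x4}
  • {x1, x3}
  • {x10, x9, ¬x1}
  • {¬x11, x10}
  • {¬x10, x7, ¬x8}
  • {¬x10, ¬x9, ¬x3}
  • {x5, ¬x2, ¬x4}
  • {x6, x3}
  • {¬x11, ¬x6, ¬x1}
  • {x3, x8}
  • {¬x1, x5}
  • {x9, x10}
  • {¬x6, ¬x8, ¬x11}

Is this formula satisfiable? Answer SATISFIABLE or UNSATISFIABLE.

SATISFIABLE

Branch on x1: take x1 = True.
  then x11 is forced to False.
  then x5 is forced to True.
  then x2 is forced to True.
  then x3 is forced to True.
  then x7 is forced to False.
  then x6 is forced to False.
The remaining clauses are satisfied by x4 = True, x8 = False, x9 = True, x10 = False.
Every clause has at least one true literal under this assignment.
So x1=True, x2=True, x3=True, x4=True, x5=True, x6=False, x7=False, x8=False, x9=True, x10=False, x11=False is a satisfying assignment.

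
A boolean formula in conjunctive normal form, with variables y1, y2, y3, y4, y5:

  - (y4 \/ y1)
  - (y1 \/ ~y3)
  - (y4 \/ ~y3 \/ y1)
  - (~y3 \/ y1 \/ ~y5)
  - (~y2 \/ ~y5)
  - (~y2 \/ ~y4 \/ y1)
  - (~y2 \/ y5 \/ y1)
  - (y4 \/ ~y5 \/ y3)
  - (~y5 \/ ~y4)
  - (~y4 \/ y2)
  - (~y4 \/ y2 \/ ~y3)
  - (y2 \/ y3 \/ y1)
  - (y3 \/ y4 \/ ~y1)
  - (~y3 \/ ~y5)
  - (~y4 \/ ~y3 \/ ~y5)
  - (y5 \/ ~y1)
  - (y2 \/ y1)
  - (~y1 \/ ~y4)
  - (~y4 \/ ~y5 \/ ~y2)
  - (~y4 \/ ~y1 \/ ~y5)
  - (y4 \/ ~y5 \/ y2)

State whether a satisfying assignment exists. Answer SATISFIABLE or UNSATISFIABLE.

y4 = True:
  propagation gives y5=False, y2=True, y1=True; an empty clause results — contradiction.
y4 = False:
  propagation gives y1=True, y3=True, y5=False; an empty clause results — contradiction.
Every branch closes, so no satisfying assignment exists.

UNSATISFIABLE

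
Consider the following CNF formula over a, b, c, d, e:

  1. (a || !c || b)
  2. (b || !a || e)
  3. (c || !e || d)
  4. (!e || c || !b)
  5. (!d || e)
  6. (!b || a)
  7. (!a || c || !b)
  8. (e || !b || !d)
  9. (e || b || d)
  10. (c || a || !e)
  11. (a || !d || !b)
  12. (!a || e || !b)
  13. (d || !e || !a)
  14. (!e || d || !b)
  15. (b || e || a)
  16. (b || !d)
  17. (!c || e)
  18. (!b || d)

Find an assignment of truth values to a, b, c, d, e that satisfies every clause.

a=True, b=True, c=True, d=True, e=True

Branch on a: take a = True.
Try b = True.
  then c is forced to True.
  then e is forced to True.
  then d is forced to True.
Every clause has at least one true literal under this assignment.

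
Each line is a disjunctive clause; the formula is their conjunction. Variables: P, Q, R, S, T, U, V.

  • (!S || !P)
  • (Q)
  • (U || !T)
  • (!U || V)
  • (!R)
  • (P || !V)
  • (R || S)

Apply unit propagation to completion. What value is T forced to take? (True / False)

(Q) is a unit clause: Q = True.
Unit clause (!R) sets R = False.
From (R || S) and R = False: S = True.
From (!S || !P) and S = True: P = False.
In (!V || P), P is now false; !V must hold, so V = False.
In (!U || V), V is now false; !U must hold, so U = False.
From (!T || U) and U = False: T = False.

False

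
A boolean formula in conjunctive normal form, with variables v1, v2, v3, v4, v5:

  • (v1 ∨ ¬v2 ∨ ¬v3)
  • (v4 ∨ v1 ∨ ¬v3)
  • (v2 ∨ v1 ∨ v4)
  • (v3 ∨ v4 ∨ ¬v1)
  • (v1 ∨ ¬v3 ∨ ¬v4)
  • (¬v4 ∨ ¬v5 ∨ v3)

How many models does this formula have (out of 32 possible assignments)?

Case analysis on v1 and v3:
  v1=T, v3=T: v2, v4, v5 free → 2^3 = 8.
  v1=T, v3=F: remaining (v2,v4,v5) ∈ {(F,T,F); (T,T,F)} — 2.
  v1=F, v3=T: a clause becomes empty — 0.
  v1=F, v3=F: remaining (v2,v4,v5) ∈ {(F,T,F); (T,F,F); (T,F,T); (T,T,F)} — 4.
Total: 8 + 2 + 0 + 4 = 14.

14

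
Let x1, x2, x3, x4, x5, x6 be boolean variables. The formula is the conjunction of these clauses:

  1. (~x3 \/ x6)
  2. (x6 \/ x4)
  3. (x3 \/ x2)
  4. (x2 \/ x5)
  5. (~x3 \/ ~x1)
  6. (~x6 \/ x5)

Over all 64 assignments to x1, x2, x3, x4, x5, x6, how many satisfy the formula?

Split on x3, then x6.
  x3=1, x6=1: remaining (x1,x2,x4,x5) ∈ {(0,0,0,1); (0,0,1,1); (0,1,0,1); (0,1,1,1)} — 4.
  x3=1, x6=0: a clause becomes empty — 0.
  x3=0, x6=1: remaining (x1,x2,x4,x5) ∈ {(0,1,0,1); (0,1,1,1); (1,1,0,1); (1,1,1,1)} — 4.
  x3=0, x6=0: remaining (x1,x2,x4,x5) ∈ {(0,1,1,0); (0,1,1,1); (1,1,1,0); (1,1,1,1)} — 4.
Total: 4 + 0 + 4 + 4 = 12.

12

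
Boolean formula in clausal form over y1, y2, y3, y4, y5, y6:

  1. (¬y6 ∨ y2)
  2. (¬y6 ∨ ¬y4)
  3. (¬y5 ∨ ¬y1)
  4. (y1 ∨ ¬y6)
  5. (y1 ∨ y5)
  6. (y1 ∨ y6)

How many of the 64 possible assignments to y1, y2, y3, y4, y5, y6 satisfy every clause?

10

Split on y1, then y6.
  y1=1, y6=1: remaining (y2,y3,y4,y5) ∈ {(1,0,0,0); (1,1,0,0)} — 2.
  y1=1, y6=0: forces y5=0; y2, y3, y4 free → 2^3 = 8.
  y1=0, y6=1: a clause becomes empty — 0.
  y1=0, y6=0: a clause becomes empty — 0.
Total: 2 + 8 + 0 + 0 = 10.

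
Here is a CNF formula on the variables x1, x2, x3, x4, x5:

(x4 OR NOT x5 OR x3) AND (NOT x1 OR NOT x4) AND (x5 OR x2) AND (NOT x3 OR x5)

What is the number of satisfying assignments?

11

Split on x5, then x3.
  x5=T, x3=T: x2 free; 3 ways for (x1,x4) × 2^1 = 6.
  x5=T, x3=F: remaining (x1,x2,x4) ∈ {(F,F,T); (F,T,T)} — 2.
  x5=F, x3=T: a clause becomes empty — 0.
  x5=F, x3=F: remaining (x1,x2,x4) ∈ {(F,T,F); (F,T,T); (T,T,F)} — 3.
Total: 6 + 2 + 0 + 3 = 11.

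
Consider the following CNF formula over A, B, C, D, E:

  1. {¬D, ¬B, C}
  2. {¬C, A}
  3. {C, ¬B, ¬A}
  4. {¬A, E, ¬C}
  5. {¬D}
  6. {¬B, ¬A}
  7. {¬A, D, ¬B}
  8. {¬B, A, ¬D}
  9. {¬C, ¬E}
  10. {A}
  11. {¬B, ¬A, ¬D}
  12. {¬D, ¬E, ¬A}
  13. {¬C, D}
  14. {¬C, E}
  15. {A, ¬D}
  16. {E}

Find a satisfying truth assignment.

(¬D) is a unit clause, so D = False.
(A) is a unit clause, so A = True.
(¬B) is a unit clause, so B = False.
The clause (¬C) is unit: C must be False.
(E) is a unit clause, so E = True.

A=1, B=0, C=0, D=0, E=1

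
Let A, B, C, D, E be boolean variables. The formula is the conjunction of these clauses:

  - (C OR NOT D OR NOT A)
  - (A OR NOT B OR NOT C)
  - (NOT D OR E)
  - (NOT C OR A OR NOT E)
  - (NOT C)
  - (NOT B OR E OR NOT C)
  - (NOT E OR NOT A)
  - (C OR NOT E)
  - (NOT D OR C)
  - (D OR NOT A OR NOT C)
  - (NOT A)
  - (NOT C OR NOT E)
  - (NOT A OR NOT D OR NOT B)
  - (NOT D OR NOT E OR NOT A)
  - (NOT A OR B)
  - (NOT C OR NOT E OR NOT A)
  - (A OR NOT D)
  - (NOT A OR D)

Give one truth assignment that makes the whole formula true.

A=F  B=F  C=F  D=F  E=F

Check each clause:
  1. (NOT A OR NOT D OR C) — NOT D is true.
  2. (NOT C OR A OR NOT B) — NOT C is true.
  3. (NOT D OR E) — NOT D is true.
  4. (NOT C OR NOT E OR A) — NOT E is true.
  5. (NOT C) — NOT C is true.
  6. (E OR NOT B OR NOT C) — NOT C is true.
  7. (NOT E OR NOT A) — NOT E is true.
  8. (NOT E OR C) — NOT E is true.
  9. (NOT D OR C) — NOT D is true.
  10. (D OR NOT A OR NOT C) — NOT C is true.
  11. (NOT A) — NOT A is true.
  12. (NOT E OR NOT C) — NOT E is true.
  13. (NOT D OR NOT A OR NOT B) — NOT D is true.
  14. (NOT A OR NOT D OR NOT E) — NOT E is true.
  15. (NOT A OR B) — NOT A is true.
  16. (NOT A OR NOT C OR NOT E) — NOT E is true.
  17. (A OR NOT D) — NOT D is true.
  18. (NOT A OR D) — NOT A is true.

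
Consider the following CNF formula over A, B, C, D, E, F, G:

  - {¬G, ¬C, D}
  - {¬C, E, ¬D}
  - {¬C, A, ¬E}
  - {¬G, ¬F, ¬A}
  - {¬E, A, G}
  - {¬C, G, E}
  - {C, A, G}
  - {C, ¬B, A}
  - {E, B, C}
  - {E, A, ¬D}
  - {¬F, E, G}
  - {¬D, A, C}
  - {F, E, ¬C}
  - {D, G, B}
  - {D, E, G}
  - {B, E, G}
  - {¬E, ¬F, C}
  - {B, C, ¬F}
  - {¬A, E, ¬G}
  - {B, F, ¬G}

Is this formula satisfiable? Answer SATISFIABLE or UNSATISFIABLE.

SATISFIABLE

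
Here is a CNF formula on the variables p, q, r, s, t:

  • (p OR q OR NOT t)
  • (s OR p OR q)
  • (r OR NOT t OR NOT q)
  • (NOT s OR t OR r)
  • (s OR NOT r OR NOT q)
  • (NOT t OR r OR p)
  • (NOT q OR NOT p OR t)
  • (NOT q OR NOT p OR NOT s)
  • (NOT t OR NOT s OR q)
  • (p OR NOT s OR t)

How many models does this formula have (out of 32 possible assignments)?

7

Split on q, then t.
  q=T, t=T: remaining (p,r,s) ∈ {(F,T,T)} — 1.
  q=T, t=F: remaining (p,r,s) ∈ {(F,F,F)} — 1.
  q=F, t=T: remaining (p,r,s) ∈ {(T,F,F); (T,T,F)} — 2.
  q=F, t=F: remaining (p,r,s) ∈ {(T,F,F); (T,T,F); (T,T,T)} — 3.
Total: 1 + 1 + 2 + 3 = 7.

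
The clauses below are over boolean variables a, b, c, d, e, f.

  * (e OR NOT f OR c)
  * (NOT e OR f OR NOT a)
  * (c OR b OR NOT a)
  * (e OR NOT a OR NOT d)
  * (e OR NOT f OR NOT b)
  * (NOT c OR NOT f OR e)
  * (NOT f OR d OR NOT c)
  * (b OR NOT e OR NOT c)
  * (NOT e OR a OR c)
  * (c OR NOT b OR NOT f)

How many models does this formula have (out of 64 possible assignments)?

15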